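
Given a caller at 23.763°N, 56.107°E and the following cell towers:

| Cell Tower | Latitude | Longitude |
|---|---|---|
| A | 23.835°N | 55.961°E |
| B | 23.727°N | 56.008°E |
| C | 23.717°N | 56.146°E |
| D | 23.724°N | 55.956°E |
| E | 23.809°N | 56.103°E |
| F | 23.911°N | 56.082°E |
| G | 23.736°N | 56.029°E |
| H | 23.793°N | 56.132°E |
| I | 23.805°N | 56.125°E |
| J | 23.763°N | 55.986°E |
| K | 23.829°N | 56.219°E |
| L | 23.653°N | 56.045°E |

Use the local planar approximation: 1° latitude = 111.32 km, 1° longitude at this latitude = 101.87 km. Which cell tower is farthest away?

Distances from 23.763°N, 56.107°E:
A: √((0.072·111.32)² + (-0.146·101.87)²) = √(64.24087 + 221.20672) = 16.895 km
B: √((-0.036·111.32)² + (-0.099·101.87)²) = √(16.06022 + 101.70985) = 10.852 km
C: √((-0.046·111.32)² + (0.039·101.87)²) = √(26.22177 + 15.78417) = 6.481 km
D: √((-0.039·111.32)² + (-0.151·101.87)²) = √(18.84845 + 236.61731) = 15.983 km
E: √((0.046·111.32)² + (-0.004·101.87)²) = √(26.22177 + 0.16604) = 5.137 km
F: √((0.148·111.32)² + (-0.025·101.87)²) = √(271.43749 + 6.48594) = 16.671 km
G: √((-0.027·111.32)² + (-0.078·101.87)²) = √(9.03387 + 63.13669) = 8.495 km
H: √((0.030·111.32)² + (0.025·101.87)²) = √(11.15293 + 6.48594) = 4.200 km
I: √((0.042·111.32)² + (0.018·101.87)²) = √(21.85974 + 3.36231) = 5.022 km
J: √((0.000·111.32)² + (-0.121·101.87)²) = √(0.00000 + 151.93693) = 12.326 km
K: √((0.066·111.32)² + (0.112·101.87)²) = √(53.98017 + 130.17532) = 13.570 km
L: √((-0.110·111.32)² + (-0.062·101.87)²) = √(149.94492 + 39.89110) = 13.778 km
Maximum: A at 16.895 km.

A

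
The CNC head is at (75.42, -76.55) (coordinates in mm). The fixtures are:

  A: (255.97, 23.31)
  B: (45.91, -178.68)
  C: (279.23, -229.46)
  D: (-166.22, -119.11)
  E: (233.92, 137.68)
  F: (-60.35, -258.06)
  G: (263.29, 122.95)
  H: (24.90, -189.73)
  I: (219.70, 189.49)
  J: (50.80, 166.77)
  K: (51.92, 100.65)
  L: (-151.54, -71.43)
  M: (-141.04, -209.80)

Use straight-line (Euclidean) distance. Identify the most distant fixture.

Distances from (75.42, -76.55):
A: √((180.55)² + (99.86)²) = √(32598.3025 + 9972.0196) = 206.33 mm
B: √((-29.51)² + (-102.13)²) = √(870.8401 + 10430.5369) = 106.31 mm
C: √((203.81)² + (-152.91)²) = √(41538.5161 + 23381.4681) = 254.79 mm
D: √((-241.64)² + (-42.56)²) = √(58389.8896 + 1811.3536) = 245.36 mm
E: √((158.50)² + (214.23)²) = √(25122.2500 + 45894.4929) = 266.49 mm
F: √((-135.77)² + (-181.51)²) = √(18433.4929 + 32945.8801) = 226.67 mm
G: √((187.87)² + (199.50)²) = √(35295.1369 + 39800.2500) = 274.04 mm
H: √((-50.52)² + (-113.18)²) = √(2552.2704 + 12809.7124) = 123.94 mm
I: √((144.28)² + (266.04)²) = √(20816.7184 + 70777.2816) = 302.65 mm
J: √((-24.62)² + (243.32)²) = √(606.1444 + 59204.6224) = 244.56 mm
K: √((-23.50)² + (177.20)²) = √(552.2500 + 31399.8400) = 178.75 mm
L: √((-226.96)² + (5.12)²) = √(51510.8416 + 26.2144) = 227.02 mm
M: √((-216.46)² + (-133.25)²) = √(46854.9316 + 17755.5625) = 254.19 mm
Maximum: I at 302.65 mm.

I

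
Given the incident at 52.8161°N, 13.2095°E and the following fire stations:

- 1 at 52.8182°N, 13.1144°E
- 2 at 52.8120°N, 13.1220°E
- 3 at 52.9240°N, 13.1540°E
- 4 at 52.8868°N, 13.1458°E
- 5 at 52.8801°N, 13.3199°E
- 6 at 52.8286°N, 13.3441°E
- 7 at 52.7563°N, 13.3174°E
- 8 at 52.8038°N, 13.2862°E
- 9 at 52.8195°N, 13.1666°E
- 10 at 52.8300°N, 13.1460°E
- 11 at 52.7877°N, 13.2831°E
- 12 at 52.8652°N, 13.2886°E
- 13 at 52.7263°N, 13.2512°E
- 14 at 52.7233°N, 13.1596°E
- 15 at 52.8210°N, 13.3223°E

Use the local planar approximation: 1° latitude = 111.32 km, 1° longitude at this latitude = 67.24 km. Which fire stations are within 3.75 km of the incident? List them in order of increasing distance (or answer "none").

9

Distances from 52.8161°N, 13.2095°E:
1: √((0.0021·111.32)² + (-0.0951·67.24)²) = √(0.054649 + 40.889937) = 6.3988 km
2: √((-0.0041·111.32)² + (-0.0875·67.24)²) = √(0.208312 + 34.615572) = 5.9012 km
3: √((0.1079·111.32)² + (-0.0555·67.24)²) = √(144.274403 + 13.926481) = 12.5778 km
4: √((0.0707·111.32)² + (-0.0637·67.24)²) = √(61.942000 + 18.345699) = 8.9603 km
5: √((0.0640·111.32)² + (0.1104·67.24)²) = √(50.758215 + 55.105324) = 10.2890 km
6: √((0.0125·111.32)² + (0.1346·67.24)²) = √(1.936272 + 81.911623) = 9.1568 km
7: √((-0.0598·111.32)² + (0.1079·67.24)²) = √(44.314797 + 52.637869) = 9.8465 km
8: √((-0.0123·111.32)² + (0.0767·67.24)²) = √(1.874807 + 26.597826) = 5.3360 km
9: √((0.0034·111.32)² + (-0.0429·67.24)²) = √(0.143253 + 8.320894) = 2.9093 km
10: √((0.0139·111.32)² + (-0.0635·67.24)²) = √(2.394286 + 18.230680) = 4.5415 km
11: √((-0.0284·111.32)² + (0.0736·67.24)²) = √(9.995006 + 24.491255) = 5.8725 km
12: √((0.0491·111.32)² + (0.0791·67.24)²) = √(29.875101 + 28.288399) = 7.6265 km
13: √((-0.0898·111.32)² + (0.0417·67.24)²) = √(99.930732 + 7.861900) = 10.3823 km
14: √((-0.0928·111.32)² + (-0.0499·67.24)²) = √(106.719148 + 11.257877) = 10.8617 km
15: √((0.0049·111.32)² + (0.1128·67.24)²) = √(0.297535 + 57.527249) = 7.6043 km
Threshold 3.75 km: 9 (2.9093 km) is within range.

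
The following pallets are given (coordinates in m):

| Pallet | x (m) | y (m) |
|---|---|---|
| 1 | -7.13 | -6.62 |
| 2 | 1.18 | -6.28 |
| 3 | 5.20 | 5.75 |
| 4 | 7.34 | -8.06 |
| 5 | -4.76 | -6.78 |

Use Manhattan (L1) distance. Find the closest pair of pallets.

Pairwise distances:
1–2: 8.65 m
1–3: 24.70 m
1–4: 15.91 m
1–5: 2.53 m
2–3: 16.05 m
2–4: 7.94 m
2–5: 6.44 m
3–4: 15.95 m
3–5: 22.49 m
4–5: 13.38 m
Closest pair: 1–5 at 2.53 m.

1 and 5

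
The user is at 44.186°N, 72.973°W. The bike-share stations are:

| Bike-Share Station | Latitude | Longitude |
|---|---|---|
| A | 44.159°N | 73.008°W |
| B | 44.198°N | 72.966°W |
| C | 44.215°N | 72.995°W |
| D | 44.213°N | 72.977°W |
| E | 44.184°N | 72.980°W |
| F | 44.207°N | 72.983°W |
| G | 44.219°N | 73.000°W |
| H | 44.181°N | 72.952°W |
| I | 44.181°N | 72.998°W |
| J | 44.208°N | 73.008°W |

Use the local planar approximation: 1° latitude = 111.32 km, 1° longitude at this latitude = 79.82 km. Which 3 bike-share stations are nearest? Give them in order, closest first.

Distances from 44.186°N, 72.973°W:
A: √((-0.027·111.32)² + (-0.035·79.82)²) = √(9.03387 + 7.80476) = 4.103 km
B: √((0.012·111.32)² + (0.007·79.82)²) = √(1.78447 + 0.31219) = 1.448 km
C: √((0.029·111.32)² + (-0.022·79.82)²) = √(10.42179 + 3.08368) = 3.675 km
D: √((0.027·111.32)² + (-0.004·79.82)²) = √(9.03387 + 0.10194) = 3.023 km
E: √((-0.002·111.32)² + (-0.007·79.82)²) = √(0.04957 + 0.31219) = 0.601 km
F: √((0.021·111.32)² + (-0.010·79.82)²) = √(5.46493 + 0.63712) = 2.470 km
G: √((0.033·111.32)² + (-0.027·79.82)²) = √(13.49504 + 4.64463) = 4.259 km
H: √((-0.005·111.32)² + (0.021·79.82)²) = √(0.30980 + 2.80971) = 1.766 km
I: √((-0.005·111.32)² + (-0.025·79.82)²) = √(0.30980 + 3.98202) = 2.072 km
J: √((0.022·111.32)² + (-0.035·79.82)²) = √(5.99780 + 7.80476) = 3.715 km
Sorted: E (0.601 km) < B (1.448 km) < H (1.766 km) < I (2.072 km) < F (2.470 km) < …

E, B, H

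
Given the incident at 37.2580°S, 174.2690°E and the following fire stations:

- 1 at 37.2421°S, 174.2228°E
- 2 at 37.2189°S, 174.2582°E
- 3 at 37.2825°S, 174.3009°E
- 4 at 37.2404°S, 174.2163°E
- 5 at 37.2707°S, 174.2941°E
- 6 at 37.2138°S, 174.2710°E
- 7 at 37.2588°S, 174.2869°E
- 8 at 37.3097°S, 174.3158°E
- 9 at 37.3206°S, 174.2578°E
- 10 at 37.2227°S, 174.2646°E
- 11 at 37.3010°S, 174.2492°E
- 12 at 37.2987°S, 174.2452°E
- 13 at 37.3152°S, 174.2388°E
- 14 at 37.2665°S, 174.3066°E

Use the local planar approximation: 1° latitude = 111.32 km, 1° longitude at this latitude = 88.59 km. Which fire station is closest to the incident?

Distances from 37.2580°S, 174.2690°E:
1: √((0.0159·111.32)² + (-0.0462·88.59)²) = √(3.132858 + 16.751487) = 4.4592 km
2: √((0.0391·111.32)² + (-0.0108·88.59)²) = √(18.945231 + 0.915413) = 4.4565 km
3: √((-0.0245·111.32)² + (0.0319·88.59)²) = √(7.438383 + 7.986395) = 3.9274 km
4: √((0.0176·111.32)² + (-0.0527·88.59)²) = √(3.838590 + 21.796694) = 5.0631 km
5: √((-0.0127·111.32)² + (0.0251·88.59)²) = √(1.998729 + 4.944437) = 2.6350 km
6: √((0.0442·111.32)² + (0.0020·88.59)²) = √(24.209785 + 0.031393) = 4.9235 km
7: √((-0.0008·111.32)² + (0.0179·88.59)²) = √(0.007931 + 2.514638) = 1.5883 km
8: √((-0.0517·111.32)² + (0.0468·88.59)²) = √(33.122833 + 17.189416) = 7.0931 km
9: √((-0.0626·111.32)² + (-0.0112·88.59)²) = √(48.561832 + 0.984477) = 7.0389 km
10: √((0.0353·111.32)² + (-0.0044·88.59)²) = √(15.441725 + 0.151941) = 3.9489 km
11: √((-0.0430·111.32)² + (-0.0198·88.59)²) = √(22.913071 + 3.076804) = 5.0980 km
12: √((-0.0407·111.32)² + (-0.0238·88.59)²) = √(20.527460 + 4.445528) = 4.9973 km
13: √((-0.0572·111.32)² + (-0.0302·88.59)²) = √(40.545107 + 7.157861) = 6.9067 km
14: √((-0.0085·111.32)² + (0.0376·88.59)²) = √(0.895332 + 11.095454) = 3.4628 km
Minimum: 7 at 1.5883 km.

7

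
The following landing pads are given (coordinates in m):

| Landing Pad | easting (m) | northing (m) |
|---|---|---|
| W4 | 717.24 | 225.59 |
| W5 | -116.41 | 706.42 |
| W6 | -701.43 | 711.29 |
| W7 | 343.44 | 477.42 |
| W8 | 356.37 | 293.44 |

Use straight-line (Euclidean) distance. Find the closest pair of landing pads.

Pairwise distances:
W4–W5: √((-833.65)² + (480.83)²) = √(694972.3225 + 231197.4889) = 962.38 m
W4–W6: √((-1418.67)² + (485.70)²) = √(2012624.5689 + 235904.4900) = 1499.51 m
W4–W7: √((-373.80)² + (251.83)²) = √(139726.4400 + 63418.3489) = 450.72 m
W4–W8: √((-360.87)² + (67.85)²) = √(130227.1569 + 4603.6225) = 367.19 m
W5–W6: √((-585.02)² + (4.87)²) = √(342248.4004 + 23.7169) = 585.04 m
W5–W7: √((459.85)² + (-229.00)²) = √(211462.0225 + 52441.0000) = 513.71 m
W5–W8: √((472.78)² + (-412.98)²) = √(223520.9284 + 170552.4804) = 627.75 m
W6–W7: √((1044.87)² + (-233.87)²) = √(1091753.3169 + 54695.1769) = 1070.72 m
W6–W8: √((1057.80)² + (-417.85)²) = √(1118940.8400 + 174598.6225) = 1137.34 m
W7–W8: √((12.93)² + (-183.98)²) = √(167.1849 + 33848.6404) = 184.43 m
Closest pair: W7–W8 at 184.43 m.

W7 and W8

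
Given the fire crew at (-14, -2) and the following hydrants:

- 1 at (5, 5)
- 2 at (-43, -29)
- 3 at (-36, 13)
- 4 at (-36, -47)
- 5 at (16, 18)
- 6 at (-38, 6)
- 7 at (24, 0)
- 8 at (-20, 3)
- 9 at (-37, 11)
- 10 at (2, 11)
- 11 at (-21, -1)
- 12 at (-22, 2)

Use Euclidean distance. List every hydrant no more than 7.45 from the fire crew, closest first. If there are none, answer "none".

Distances from (-14, -2):
1: 20.2
2: 39.6
3: 26.6
4: 50.1
5: 36.1
6: 25.3
7: 38.1
8: 7.8
9: 26.4
10: 20.6
11: 7.1
12: 8.9
Threshold 7.45: 11 (7.1) is within range.

11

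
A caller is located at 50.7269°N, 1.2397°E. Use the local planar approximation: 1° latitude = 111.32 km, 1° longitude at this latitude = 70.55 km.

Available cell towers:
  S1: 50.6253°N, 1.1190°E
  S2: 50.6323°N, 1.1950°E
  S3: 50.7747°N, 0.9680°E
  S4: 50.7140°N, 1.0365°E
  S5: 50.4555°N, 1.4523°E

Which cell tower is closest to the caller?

S2

Distances from 50.7269°N, 1.2397°E:
S1: √((-0.1016·111.32)² + (-0.1207·70.55)²) = √(127.918633 + 72.511782) = 14.1573 km
S2: √((-0.0946·111.32)² + (-0.0447·70.55)²) = √(110.899265 + 9.945098) = 10.9929 km
S3: √((0.0478·111.32)² + (-0.2717·70.55)²) = √(28.314063 + 367.428900) = 19.8933 km
S4: √((-0.0129·111.32)² + (-0.2032·70.55)²) = √(2.062176 + 205.514015) = 14.4075 km
S5: √((-0.2714·111.32)² + (0.2126·70.55)²) = √(912.779929 + 224.967901) = 33.7305 km
Minimum: S2 at 10.9929 km.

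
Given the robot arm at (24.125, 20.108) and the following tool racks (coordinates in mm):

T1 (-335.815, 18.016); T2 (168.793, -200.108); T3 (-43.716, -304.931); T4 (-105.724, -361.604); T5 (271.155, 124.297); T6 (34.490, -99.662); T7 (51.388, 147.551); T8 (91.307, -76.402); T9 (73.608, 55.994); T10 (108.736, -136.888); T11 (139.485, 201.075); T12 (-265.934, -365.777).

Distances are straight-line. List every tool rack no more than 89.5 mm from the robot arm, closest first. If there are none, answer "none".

T9

Distances from (24.125, 20.108):
T1: 359.946 mm
T2: 263.484 mm
T3: 332.043 mm
T4: 403.193 mm
T5: 268.103 mm
T6: 120.218 mm
T7: 130.326 mm
T8: 117.591 mm
T9: 61.126 mm
T10: 178.345 mm
T11: 214.609 mm
T12: 482.744 mm
Threshold 89.5 mm: T9 (61.126 mm) is within range.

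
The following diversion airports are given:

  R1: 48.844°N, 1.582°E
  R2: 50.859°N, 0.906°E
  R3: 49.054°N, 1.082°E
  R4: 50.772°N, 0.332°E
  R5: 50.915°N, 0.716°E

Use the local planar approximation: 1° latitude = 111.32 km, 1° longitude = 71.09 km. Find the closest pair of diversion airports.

Pairwise distances:
R1–R2: 229.400 km
R1–R3: 42.543 km
R1–R4: 232.294 km
R1–R5: 238.622 km
R2–R3: 201.322 km
R2–R4: 41.939 km
R2–R5: 14.876 km
R3–R4: 198.541 km
R3–R5: 208.794 km
R4–R5: 31.601 km
Closest pair: R2–R5 at 14.876 km.

R2 and R5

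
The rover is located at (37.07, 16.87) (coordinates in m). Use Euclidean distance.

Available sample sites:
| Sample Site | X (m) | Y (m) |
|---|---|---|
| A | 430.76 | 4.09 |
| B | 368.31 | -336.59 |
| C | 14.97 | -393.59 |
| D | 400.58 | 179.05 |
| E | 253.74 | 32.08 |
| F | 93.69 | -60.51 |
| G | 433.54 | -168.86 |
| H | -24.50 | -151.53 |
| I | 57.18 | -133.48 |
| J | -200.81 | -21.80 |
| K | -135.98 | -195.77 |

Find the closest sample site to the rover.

F

Distances from (37.07, 16.87):
A: √((393.69)² + (-12.78)²) = √(154991.8161 + 163.3284) = 393.90 m
B: √((331.24)² + (-353.46)²) = √(109719.9376 + 124933.9716) = 484.41 m
C: √((-22.10)² + (-410.46)²) = √(488.4100 + 168477.4116) = 411.05 m
D: √((363.51)² + (162.18)²) = √(132139.5201 + 26302.3524) = 398.05 m
E: √((216.67)² + (15.21)²) = √(46945.8889 + 231.3441) = 217.20 m
F: √((56.62)² + (-77.38)²) = √(3205.8244 + 5987.6644) = 95.88 m
G: √((396.47)² + (-185.73)²) = √(157188.4609 + 34495.6329) = 437.82 m
H: √((-61.57)² + (-168.40)²) = √(3790.8649 + 28358.5600) = 179.30 m
I: √((20.11)² + (-150.35)²) = √(404.4121 + 22605.1225) = 151.69 m
J: √((-237.88)² + (-38.67)²) = √(56586.8944 + 1495.3689) = 241.00 m
K: √((-173.05)² + (-212.64)²) = √(29946.3025 + 45215.7696) = 274.16 m
Minimum: F at 95.88 m.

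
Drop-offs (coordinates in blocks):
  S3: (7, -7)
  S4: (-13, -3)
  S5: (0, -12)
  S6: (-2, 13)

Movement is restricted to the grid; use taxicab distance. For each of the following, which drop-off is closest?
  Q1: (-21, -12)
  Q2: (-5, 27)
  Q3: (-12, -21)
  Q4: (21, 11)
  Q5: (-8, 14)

Q1 at (-21, -12):
  S3: |28| + |5| = 28 + 5 = 33 blocks
  S4: |8| + |9| = 8 + 9 = 17 blocks
  S5: |21| + |0| = 21 + 0 = 21 blocks
  S6: |19| + |25| = 19 + 25 = 44 blocks
  → nearest: S4 (17 blocks)
Q2 at (-5, 27):
  S3: |12| + |-34| = 12 + 34 = 46 blocks
  S4: |-8| + |-30| = 8 + 30 = 38 blocks
  S5: |5| + |-39| = 5 + 39 = 44 blocks
  S6: |3| + |-14| = 3 + 14 = 17 blocks
  → nearest: S6 (17 blocks)
Q3 at (-12, -21):
  S3: |19| + |14| = 19 + 14 = 33 blocks
  S4: |-1| + |18| = 1 + 18 = 19 blocks
  S5: |12| + |9| = 12 + 9 = 21 blocks
  S6: |10| + |34| = 10 + 34 = 44 blocks
  → nearest: S4 (19 blocks)
Q4 at (21, 11):
  S3: |-14| + |-18| = 14 + 18 = 32 blocks
  S4: |-34| + |-14| = 34 + 14 = 48 blocks
  S5: |-21| + |-23| = 21 + 23 = 44 blocks
  S6: |-23| + |2| = 23 + 2 = 25 blocks
  → nearest: S6 (25 blocks)
Q5 at (-8, 14):
  S3: |15| + |-21| = 15 + 21 = 36 blocks
  S4: |-5| + |-17| = 5 + 17 = 22 blocks
  S5: |8| + |-26| = 8 + 26 = 34 blocks
  S6: |6| + |-1| = 6 + 1 = 7 blocks
  → nearest: S6 (7 blocks)

Q1→S4; Q2→S6; Q3→S4; Q4→S6; Q5→S6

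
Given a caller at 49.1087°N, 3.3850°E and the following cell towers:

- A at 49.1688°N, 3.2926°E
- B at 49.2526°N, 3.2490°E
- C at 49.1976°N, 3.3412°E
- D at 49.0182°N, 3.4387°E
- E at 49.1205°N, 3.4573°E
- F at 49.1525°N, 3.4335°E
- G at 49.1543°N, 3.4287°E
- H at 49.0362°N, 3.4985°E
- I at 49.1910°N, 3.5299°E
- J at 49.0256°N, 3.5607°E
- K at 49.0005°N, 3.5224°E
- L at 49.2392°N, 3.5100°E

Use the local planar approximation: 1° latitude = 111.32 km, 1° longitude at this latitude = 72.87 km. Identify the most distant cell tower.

Distances from 49.1087°N, 3.3850°E:
A: √((0.0601·111.32)² + (-0.0924·72.87)²) = √(44.760542 + 45.335821) = 9.4919 km
B: √((0.1439·111.32)² + (-0.1360·72.87)²) = √(256.606695 + 98.214443) = 18.8367 km
C: √((0.0889·111.32)² + (-0.0438·72.87)²) = √(97.937704 + 10.186987) = 10.3983 km
D: √((-0.0905·111.32)² + (0.0537·72.87)²) = √(101.494744 + 15.312500) = 10.8077 km
E: √((0.0118·111.32)² + (0.0723·72.87)²) = √(1.725482 + 27.757103) = 5.4298 km
F: √((0.0438·111.32)² + (0.0485·72.87)²) = √(23.773582 + 12.490534) = 6.0220 km
G: √((0.0456·111.32)² + (0.0437·72.87)²) = √(25.767725 + 10.140524) = 5.9923 km
H: √((-0.0725·111.32)² + (0.1135·72.87)²) = √(65.136198 + 68.405223) = 11.5560 km
I: √((0.0823·111.32)² + (0.1449·72.87)²) = √(83.935574 + 111.489588) = 13.9795 km
J: √((-0.0831·111.32)² + (0.1757·72.87)²) = √(85.575302 + 163.923441) = 15.7955 km
K: √((-0.1082·111.32)² + (0.1374·72.87)²) = √(145.077785 + 100.246912) = 15.6628 km
L: √((0.1305·111.32)² + (0.1250·72.87)²) = √(211.041283 + 82.969327) = 17.1467 km
Maximum: B at 18.8367 km.

B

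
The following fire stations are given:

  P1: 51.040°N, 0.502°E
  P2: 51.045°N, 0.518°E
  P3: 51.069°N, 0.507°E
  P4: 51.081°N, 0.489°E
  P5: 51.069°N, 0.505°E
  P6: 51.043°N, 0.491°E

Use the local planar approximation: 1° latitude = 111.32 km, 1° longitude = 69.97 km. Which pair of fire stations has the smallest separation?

P3 and P5

Pairwise distances:
P1–P2: √((0.005·111.32)² + (0.016·69.97)²) = √(0.30980 + 1.25333) = 1.250 km
P1–P3: √((0.029·111.32)² + (0.005·69.97)²) = √(10.42179 + 0.12240) = 3.247 km
P1–P4: √((0.041·111.32)² + (-0.013·69.97)²) = √(20.83119 + 0.82739) = 4.654 km
P1–P5: √((0.029·111.32)² + (0.003·69.97)²) = √(10.42179 + 0.04406) = 3.235 km
P1–P6: √((0.003·111.32)² + (-0.011·69.97)²) = √(0.11153 + 0.59239) = 0.839 km
P2–P3: √((0.024·111.32)² + (-0.011·69.97)²) = √(7.13787 + 0.59239) = 2.780 km
P2–P4: √((0.036·111.32)² + (-0.029·69.97)²) = √(16.06022 + 4.11737) = 4.492 km
P2–P5: √((0.024·111.32)² + (-0.013·69.97)²) = √(7.13787 + 0.82739) = 2.822 km
P2–P6: √((-0.002·111.32)² + (-0.027·69.97)²) = √(0.04957 + 3.56904) = 1.902 km
P3–P4: √((0.012·111.32)² + (-0.018·69.97)²) = √(1.78447 + 1.58624) = 1.836 km
P3–P5: √((0.000·111.32)² + (-0.002·69.97)²) = √(0.00000 + 0.01958) = 0.140 km
P3–P6: √((-0.026·111.32)² + (-0.016·69.97)²) = √(8.37709 + 1.25333) = 3.103 km
P4–P5: √((-0.012·111.32)² + (0.016·69.97)²) = √(1.78447 + 1.25333) = 1.743 km
P4–P6: √((-0.038·111.32)² + (0.002·69.97)²) = √(17.89425 + 0.01958) = 4.232 km
P5–P6: √((-0.026·111.32)² + (-0.014·69.97)²) = √(8.37709 + 0.95958) = 3.056 km
Closest pair: P3–P5 at 0.140 km.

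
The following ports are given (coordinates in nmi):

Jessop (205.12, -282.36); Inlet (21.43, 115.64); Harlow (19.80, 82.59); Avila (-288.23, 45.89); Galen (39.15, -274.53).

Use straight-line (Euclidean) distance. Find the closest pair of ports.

Pairwise distances:
Inlet–Harlow: √((-1.63)² + (-33.05)²) = √(2.6569 + 1092.3025) = 33.09 nmi
Jessop–Galen: √((-165.97)² + (7.83)²) = √(27546.0409 + 61.3089) = 166.15 nmi
Harlow–Avila: √((-308.03)² + (-36.70)²) = √(94882.4809 + 1346.8900) = 310.21 nmi
Inlet–Avila: √((-309.66)² + (-69.75)²) = √(95889.3156 + 4865.0625) = 317.42 nmi
Harlow–Galen: √((19.35)² + (-357.12)²) = √(374.4225 + 127534.6944) = 357.64 nmi
Inlet–Galen: √((17.72)² + (-390.17)²) = √(313.9984 + 152232.6289) = 390.57 nmi
Jessop–Harlow: √((-185.32)² + (364.95)²) = √(34343.5024 + 133188.5025) = 409.31 nmi
Jessop–Inlet: √((-183.69)² + (398.00)²) = √(33742.0161 + 158404.0000) = 438.34 nmi
Avila–Galen: √((327.38)² + (-320.42)²) = √(107177.6644 + 102668.9764) = 458.09 nmi
Jessop–Avila: √((-493.35)² + (328.25)²) = √(243394.2225 + 107748.0625) = 592.57 nmi
Closest pair: Inlet–Harlow at 33.09 nmi.

Inlet and Harlow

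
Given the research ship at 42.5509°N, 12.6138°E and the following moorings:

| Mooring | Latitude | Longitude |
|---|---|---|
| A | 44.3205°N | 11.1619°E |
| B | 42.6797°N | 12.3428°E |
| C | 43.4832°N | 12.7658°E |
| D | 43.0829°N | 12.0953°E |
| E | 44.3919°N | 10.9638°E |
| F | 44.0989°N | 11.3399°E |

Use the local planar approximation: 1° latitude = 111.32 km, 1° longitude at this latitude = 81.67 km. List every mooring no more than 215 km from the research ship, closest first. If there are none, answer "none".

B, D, C, F

Distances from 42.5509°N, 12.6138°E:
A: 229.9266 km
B: 26.3710 km
C: 104.5234 km
D: 72.8042 km
E: 245.2743 km
F: 201.2947 km
Threshold 215 km: B (26.3710 km), D (72.8042 km), C (104.5234 km), F (201.2947 km) are within range.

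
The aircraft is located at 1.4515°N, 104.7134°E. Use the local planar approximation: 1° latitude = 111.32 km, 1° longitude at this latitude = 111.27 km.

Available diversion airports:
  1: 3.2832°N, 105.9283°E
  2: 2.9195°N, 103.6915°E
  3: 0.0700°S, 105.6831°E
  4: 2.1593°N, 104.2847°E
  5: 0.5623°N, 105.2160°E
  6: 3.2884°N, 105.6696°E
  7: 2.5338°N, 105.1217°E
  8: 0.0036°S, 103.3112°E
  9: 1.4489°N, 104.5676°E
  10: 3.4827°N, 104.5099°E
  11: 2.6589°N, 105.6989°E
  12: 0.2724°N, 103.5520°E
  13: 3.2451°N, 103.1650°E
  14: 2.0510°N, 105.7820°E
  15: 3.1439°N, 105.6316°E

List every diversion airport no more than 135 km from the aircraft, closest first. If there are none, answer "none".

Distances from 1.4515°N, 104.7134°E:
1: √((1.8317·111.32)² + (1.2149·111.27)²) = √(41577.185407 + 18274.152306) = 244.6453 km
2: √((1.4680·111.32)² + (-1.0219·111.27)²) = √(26705.364283 + 12929.239323) = 199.0844 km
3: √((-1.5215·111.32)² + (0.9697·111.27)²) = √(28687.341853 + 11642.090402) = 200.8219 km
4: √((0.7078·111.32)² + (-0.4287·111.27)²) = √(6208.225909 + 2275.428237) = 92.1068 km
5: √((-0.8892·111.32)² + (0.5026·111.27)²) = √(9798.177515 + 3127.527554) = 113.6913 km
6: √((1.8369·111.32)² + (0.9562·111.27)²) = √(41813.586837 + 11320.188400) = 230.5076 km
7: √((1.0823·111.32)² + (0.4083·111.27)²) = √(14515.824613 + 2064.024918) = 128.7628 km
8: √((-1.4551·111.32)² + (-1.4022·111.27)²) = √(26238.081502 + 24343.112248) = 224.9026 km
9: √((-0.0026·111.32)² + (-0.1458·111.27)²) = √(0.083771 + 263.191115) = 16.2257 km
10: √((2.0312·111.32)² + (-0.2035·111.27)²) = √(51127.171979 + 512.725601) = 227.2441 km
11: √((1.2074·111.32)² + (0.9855·111.27)²) = √(18065.448099 + 12024.566634) = 173.4647 km
12: √((-1.1791·111.32)² + (-1.1614·111.27)²) = √(17228.508205 + 16700.128755) = 184.1973 km
13: √((1.7936·111.32)² + (-1.5484·111.27)²) = √(39865.533997 + 29684.005364) = 263.7225 km
14: √((0.5995·111.32)² + (1.0686·111.27)²) = √(4453.739077 + 14137.952421) = 136.3514 km
15: √((1.6924·111.32)² + (0.9182·111.27)²) = √(35493.794347 + 10438.323518) = 214.3178 km
Threshold 135 km: 9 (16.2257 km), 4 (92.1068 km), 5 (113.6913 km), 7 (128.7628 km) are within range.

9, 4, 5, 7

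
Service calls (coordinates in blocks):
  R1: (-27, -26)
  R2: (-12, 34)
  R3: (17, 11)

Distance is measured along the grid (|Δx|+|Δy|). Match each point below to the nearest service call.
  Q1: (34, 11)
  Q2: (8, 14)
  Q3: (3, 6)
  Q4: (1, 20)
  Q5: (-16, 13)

Q1→R3; Q2→R3; Q3→R3; Q4→R3; Q5→R2

Q1 at (34, 11):
  R1: 98 blocks
  R2: 69 blocks
  R3: 17 blocks
  → nearest: R3 (17 blocks)
Q2 at (8, 14):
  R1: 75 blocks
  R2: 40 blocks
  R3: 12 blocks
  → nearest: R3 (12 blocks)
Q3 at (3, 6):
  R1: 62 blocks
  R2: 43 blocks
  R3: 19 blocks
  → nearest: R3 (19 blocks)
Q4 at (1, 20):
  R1: 74 blocks
  R2: 27 blocks
  R3: 25 blocks
  → nearest: R3 (25 blocks)
Q5 at (-16, 13):
  R1: 50 blocks
  R2: 25 blocks
  R3: 35 blocks
  → nearest: R2 (25 blocks)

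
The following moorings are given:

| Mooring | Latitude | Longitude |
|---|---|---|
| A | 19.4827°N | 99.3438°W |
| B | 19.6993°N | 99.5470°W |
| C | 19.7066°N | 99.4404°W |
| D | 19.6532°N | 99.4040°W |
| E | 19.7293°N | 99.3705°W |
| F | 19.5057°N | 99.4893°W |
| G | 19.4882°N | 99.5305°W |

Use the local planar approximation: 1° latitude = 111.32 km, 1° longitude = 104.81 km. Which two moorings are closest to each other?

F and G

Pairwise distances:
F–G: 4.7373 km
C–D: 7.0634 km
C–E: 7.7498 km
D–E: 9.1703 km
B–C: 11.2023 km
A–F: 15.4633 km
B–D: 15.8421 km
D–F: 18.6959 km
B–E: 18.7980 km
A–G: 19.5776 km
A–D: 20.0013 km
B–F: 22.3840 km
D–G: 22.6531 km
C–F: 22.9439 km
B–G: 23.5632 km
C–G: 26.0819 km
A–C: 26.9024 km
A–E: 27.5938 km
E–F: 27.8318 km
E–G: 31.6475 km
A–B: 32.1708 km
Closest pair: F–G at 4.7373 km.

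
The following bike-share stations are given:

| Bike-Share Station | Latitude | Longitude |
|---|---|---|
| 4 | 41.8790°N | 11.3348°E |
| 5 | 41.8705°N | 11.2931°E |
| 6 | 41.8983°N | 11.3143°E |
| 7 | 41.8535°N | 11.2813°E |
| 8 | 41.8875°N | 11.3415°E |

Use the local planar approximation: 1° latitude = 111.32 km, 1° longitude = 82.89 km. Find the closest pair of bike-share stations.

Pairwise distances:
4–5: 3.5837 km
4–6: 2.7392 km
4–7: 5.2653 km
4–8: 1.0972 km
5–6: 3.5588 km
5–7: 2.1303 km
5–8: 4.4358 km
6–7: 5.6880 km
6–8: 2.5551 km
7–8: 6.2630 km
Closest pair: 4–8 at 1.0972 km.

4 and 8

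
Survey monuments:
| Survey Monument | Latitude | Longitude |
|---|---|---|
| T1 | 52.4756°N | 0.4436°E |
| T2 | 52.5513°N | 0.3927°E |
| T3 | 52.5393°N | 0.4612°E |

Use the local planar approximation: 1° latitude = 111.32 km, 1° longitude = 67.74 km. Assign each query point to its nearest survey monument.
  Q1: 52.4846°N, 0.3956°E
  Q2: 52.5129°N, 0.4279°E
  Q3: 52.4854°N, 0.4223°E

Q1→T1; Q2→T3; Q3→T1

Q1 at 52.4846°N, 0.3956°E:
  T1: 3.4024 km
  T2: 7.4276 km
  T3: 7.5383 km
  → nearest: T1 (3.4024 km)
Q2 at 52.5129°N, 0.4279°E:
  T1: 4.2863 km
  T2: 4.8947 km
  T3: 3.7048 km
  → nearest: T3 (3.7048 km)
Q3 at 52.4854°N, 0.4223°E:
  T1: 1.8089 km
  T2: 7.6051 km
  T3: 6.5533 km
  → nearest: T1 (1.8089 km)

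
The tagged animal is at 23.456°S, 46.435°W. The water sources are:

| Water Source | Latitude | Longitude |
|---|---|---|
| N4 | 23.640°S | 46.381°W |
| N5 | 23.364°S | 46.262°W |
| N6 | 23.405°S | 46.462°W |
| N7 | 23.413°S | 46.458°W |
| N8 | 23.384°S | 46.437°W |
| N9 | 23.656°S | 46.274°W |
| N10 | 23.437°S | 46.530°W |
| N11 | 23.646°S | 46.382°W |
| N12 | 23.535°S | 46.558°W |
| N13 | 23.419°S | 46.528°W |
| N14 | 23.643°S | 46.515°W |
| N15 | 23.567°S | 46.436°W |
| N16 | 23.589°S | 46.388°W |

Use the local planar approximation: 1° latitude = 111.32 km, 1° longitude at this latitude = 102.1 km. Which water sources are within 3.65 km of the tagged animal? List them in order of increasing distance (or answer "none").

Distances from 23.456°S, 46.435°W:
N4: √((-0.184·111.32)² + (0.054·102.1)²) = √(419.54837 + 30.39758) = 21.212 km
N5: √((0.092·111.32)² + (0.173·102.1)²) = √(104.88709 + 311.99217) = 20.418 km
N6: √((0.051·111.32)² + (-0.027·102.1)²) = √(32.23196 + 7.59939) = 6.311 km
N7: √((0.043·111.32)² + (-0.023·102.1)²) = √(22.91307 + 5.51451) = 5.332 km
N8: √((0.072·111.32)² + (-0.002·102.1)²) = √(64.24087 + 0.04170) = 8.018 km
N9: √((-0.200·111.32)² + (0.161·102.1)²) = √(495.68570 + 270.21113) = 27.675 km
N10: √((0.019·111.32)² + (-0.095·102.1)²) = √(4.47356 + 94.08030) = 9.927 km
N11: √((-0.190·111.32)² + (0.053·102.1)²) = √(447.35634 + 29.28217) = 21.832 km
N12: √((-0.079·111.32)² + (-0.123·102.1)²) = √(77.33936 + 157.71090) = 15.331 km
N13: √((0.037·111.32)² + (-0.093·102.1)²) = √(16.96484 + 90.16072) = 10.350 km
N14: √((-0.187·111.32)² + (-0.080·102.1)²) = √(433.34083 + 66.71622) = 22.362 km
N15: √((-0.111·111.32)² + (-0.001·102.1)²) = √(152.68359 + 0.01042) = 12.357 km
N16: √((-0.133·111.32)² + (0.047·102.1)²) = √(219.20461 + 23.02752) = 15.564 km
Threshold 3.65 km: none within range.

none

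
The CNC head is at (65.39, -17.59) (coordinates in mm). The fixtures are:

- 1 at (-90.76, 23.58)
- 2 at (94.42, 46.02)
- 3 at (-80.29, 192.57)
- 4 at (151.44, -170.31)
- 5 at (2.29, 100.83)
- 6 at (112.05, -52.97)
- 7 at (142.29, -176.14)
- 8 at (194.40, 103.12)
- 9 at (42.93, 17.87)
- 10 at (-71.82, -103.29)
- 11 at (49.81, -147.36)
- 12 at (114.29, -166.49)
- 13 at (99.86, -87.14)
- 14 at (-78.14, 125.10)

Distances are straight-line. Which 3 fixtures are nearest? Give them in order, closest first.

9, 6, 2

Distances from (65.39, -17.59):
1: 161.49 mm
2: 69.92 mm
3: 255.71 mm
4: 175.29 mm
5: 134.18 mm
6: 58.56 mm
7: 176.21 mm
8: 176.68 mm
9: 41.97 mm
10: 161.77 mm
11: 130.70 mm
12: 156.72 mm
13: 77.62 mm
14: 202.39 mm
Sorted: 9 (41.97 mm) < 6 (58.56 mm) < 2 (69.92 mm) < 13 (77.62 mm) < 11 (130.70 mm) < …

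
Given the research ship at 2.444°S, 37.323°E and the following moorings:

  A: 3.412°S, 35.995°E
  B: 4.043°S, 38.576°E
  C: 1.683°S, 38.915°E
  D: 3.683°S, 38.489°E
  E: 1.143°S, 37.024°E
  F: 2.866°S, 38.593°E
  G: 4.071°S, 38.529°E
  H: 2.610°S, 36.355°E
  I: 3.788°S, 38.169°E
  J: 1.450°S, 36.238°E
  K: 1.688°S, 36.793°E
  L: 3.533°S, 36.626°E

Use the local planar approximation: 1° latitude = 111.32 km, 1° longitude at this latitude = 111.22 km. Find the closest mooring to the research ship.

Distances from 2.444°S, 37.323°E:
A: √((-0.968·111.32)² + (-1.328·111.22)²) = √(11611.73484 + 21815.33726) = 182.831 km
B: √((-1.599·111.32)² + (1.253·111.22)²) = √(31684.24208 + 19420.83612) = 226.064 km
C: √((0.761·111.32)² + (1.592·111.22)²) = √(7176.54990 + 31351.03683) = 196.284 km
D: √((-1.239·111.32)² + (1.166·111.22)²) = √(19023.43803 + 16817.55599) = 189.317 km
E: √((1.301·111.32)² + (-0.299·111.22)²) = √(20974.95262 + 1105.88039) = 148.596 km
F: √((-0.422·111.32)² + (1.270·111.22)²) = √(2206.84229 + 19951.39300) = 148.856 km
G: √((-1.627·111.32)² + (1.206·111.22)²) = √(32803.59952 + 17991.21100) = 225.377 km
H: √((-0.166·111.32)² + (-0.968·111.22)²) = √(341.47788 + 11590.88231) = 109.235 km
I: √((-1.344·111.32)² + (0.846·111.22)²) = √(22384.37293 + 8853.32705) = 176.742 km
J: √((0.994·111.32)² + (-1.085·111.22)²) = √(12243.88281 + 14562.14187) = 163.725 km
K: √((0.756·111.32)² + (-0.530·111.22)²) = √(7082.55550 + 3474.70165) = 102.749 km
L: √((-1.089·111.32)² + (-0.697·111.22)²) = √(14696.10191 + 6009.40311) = 143.894 km
Minimum: K at 102.749 km.

K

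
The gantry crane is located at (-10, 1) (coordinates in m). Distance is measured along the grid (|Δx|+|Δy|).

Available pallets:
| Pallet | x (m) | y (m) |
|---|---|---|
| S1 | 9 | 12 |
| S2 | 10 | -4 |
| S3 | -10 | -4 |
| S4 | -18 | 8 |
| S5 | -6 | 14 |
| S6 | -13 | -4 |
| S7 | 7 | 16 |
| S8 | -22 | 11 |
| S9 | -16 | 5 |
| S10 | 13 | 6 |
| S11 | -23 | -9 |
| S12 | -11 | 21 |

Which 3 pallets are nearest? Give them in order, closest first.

Distances from (-10, 1):
S1: |19| + |11| = 19 + 11 = 30 m
S2: |20| + |-5| = 20 + 5 = 25 m
S3: |0| + |-5| = 0 + 5 = 5 m
S4: |-8| + |7| = 8 + 7 = 15 m
S5: |4| + |13| = 4 + 13 = 17 m
S6: |-3| + |-5| = 3 + 5 = 8 m
S7: |17| + |15| = 17 + 15 = 32 m
S8: |-12| + |10| = 12 + 10 = 22 m
S9: |-6| + |4| = 6 + 4 = 10 m
S10: |23| + |5| = 23 + 5 = 28 m
S11: |-13| + |-10| = 13 + 10 = 23 m
S12: |-1| + |20| = 1 + 20 = 21 m
Sorted: S3 (5 m) < S6 (8 m) < S9 (10 m) < S4 (15 m) < S5 (17 m) < …

S3, S6, S9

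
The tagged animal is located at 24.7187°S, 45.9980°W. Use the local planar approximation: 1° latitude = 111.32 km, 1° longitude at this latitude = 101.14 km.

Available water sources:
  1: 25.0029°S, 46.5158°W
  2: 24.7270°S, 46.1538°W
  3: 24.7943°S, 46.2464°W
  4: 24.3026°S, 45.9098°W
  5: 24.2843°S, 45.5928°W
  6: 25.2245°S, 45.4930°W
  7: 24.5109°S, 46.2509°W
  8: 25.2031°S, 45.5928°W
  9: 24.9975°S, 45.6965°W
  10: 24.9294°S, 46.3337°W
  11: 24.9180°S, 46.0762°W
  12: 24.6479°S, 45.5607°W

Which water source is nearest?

2

Distances from 24.7187°S, 45.9980°W:
1: √((-0.2842·111.32)² + (-0.5178·101.14)²) = √(1000.908880 + 2742.647484) = 61.1846 km
2: √((-0.0083·111.32)² + (-0.1558·101.14)²) = √(0.853695 + 248.302336) = 15.7847 km
3: √((-0.0756·111.32)² + (-0.2484·101.14)²) = √(70.825555 + 631.173972) = 26.4953 km
4: √((0.4161·111.32)² + (0.0882·101.14)²) = √(2145.565745 + 79.576177) = 47.1714 km
5: √((0.4344·111.32)² + (0.4052·101.14)²) = √(2338.438908 + 1679.518423) = 63.3874 km
6: √((-0.5058·111.32)² + (0.5050·101.14)²) = √(3170.326898 + 2608.727130) = 76.0201 km
7: √((0.2078·111.32)² + (-0.2529·101.14)²) = √(535.103118 + 654.249738) = 34.4870 km
8: √((-0.4844·111.32)² + (0.4052·101.14)²) = √(2907.733930 + 1679.518423) = 67.7293 km
9: √((-0.2788·111.32)² + (0.3015·101.14)²) = √(963.234289 + 929.866350) = 43.5098 km
10: √((-0.2107·111.32)² + (-0.3357·101.14)²) = √(550.142842 + 1152.785701) = 41.2666 km
11: √((-0.1993·111.32)² + (-0.0782·101.14)²) = √(492.221968 + 62.554622) = 23.5537 km
12: √((0.0708·111.32)² + (0.4373·101.14)²) = √(62.117349 + 1956.162158) = 44.9253 km
Minimum: 2 at 15.7847 km.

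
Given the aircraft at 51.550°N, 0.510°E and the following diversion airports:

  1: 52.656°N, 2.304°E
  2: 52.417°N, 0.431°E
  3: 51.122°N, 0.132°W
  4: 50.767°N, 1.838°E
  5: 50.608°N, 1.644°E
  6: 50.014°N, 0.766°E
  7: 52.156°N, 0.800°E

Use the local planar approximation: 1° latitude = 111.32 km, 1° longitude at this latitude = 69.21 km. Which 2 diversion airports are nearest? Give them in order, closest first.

Distances from 51.550°N, 0.510°E:
1: √((1.106·111.32)² + (1.794·69.21)²) = √(15158.51470 + 15416.38600) = 174.857 km
2: √((0.867·111.32)² + (-0.079·69.21)²) = √(9315.03713 + 29.89454) = 96.669 km
3: √((-0.428·111.32)² + (-0.642·69.21)²) = √(2270.04221 + 1974.27549) = 65.148 km
4: √((-0.783·111.32)² + (1.328·69.21)²) = √(7597.48619 + 8447.60986) = 126.669 km
5: √((-0.942·111.32)² + (1.134·69.21)²) = √(10996.34105 + 6159.76023) = 130.981 km
6: √((-1.536·111.32)² + (0.256·69.21)²) = √(29236.73200 + 313.91902) = 171.903 km
7: √((0.606·111.32)² + (0.290·69.21)²) = √(4550.84081 + 402.84103) = 70.382 km
Sorted: 3 (65.148 km) < 7 (70.382 km) < 2 (96.669 km) < 4 (126.669 km) < …

3, 7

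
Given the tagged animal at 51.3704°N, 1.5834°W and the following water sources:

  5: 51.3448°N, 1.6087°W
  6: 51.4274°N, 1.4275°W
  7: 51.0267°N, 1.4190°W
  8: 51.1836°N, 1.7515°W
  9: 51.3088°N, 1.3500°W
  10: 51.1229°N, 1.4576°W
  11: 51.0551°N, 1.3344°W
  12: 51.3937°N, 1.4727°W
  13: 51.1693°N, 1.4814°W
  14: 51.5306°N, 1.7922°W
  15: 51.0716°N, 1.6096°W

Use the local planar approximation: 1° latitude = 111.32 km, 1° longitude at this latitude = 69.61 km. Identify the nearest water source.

5

Distances from 51.3704°N, 1.5834°W:
5: 3.3501 km
6: 12.5711 km
7: 39.9355 km
8: 23.8608 km
9: 17.6348 km
10: 28.9099 km
11: 39.1457 km
12: 8.1306 km
13: 23.4854 km
14: 23.0062 km
15: 33.3124 km
Minimum: 5 at 3.3501 km.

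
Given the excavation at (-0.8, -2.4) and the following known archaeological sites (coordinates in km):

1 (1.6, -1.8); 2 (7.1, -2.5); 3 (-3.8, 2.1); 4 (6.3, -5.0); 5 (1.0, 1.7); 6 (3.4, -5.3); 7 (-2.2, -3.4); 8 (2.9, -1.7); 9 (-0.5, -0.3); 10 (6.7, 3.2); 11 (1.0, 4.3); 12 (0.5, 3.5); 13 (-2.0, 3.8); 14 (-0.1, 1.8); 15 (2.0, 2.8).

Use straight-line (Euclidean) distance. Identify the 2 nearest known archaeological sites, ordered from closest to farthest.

7, 9

Distances from (-0.8, -2.4):
1: √((2.4)² + (0.6)²) = √(5.760 + 0.360) = 2.5 km
2: √((7.9)² + (-0.1)²) = √(62.410 + 0.010) = 7.9 km
3: √((-3.0)² + (4.5)²) = √(9.000 + 20.250) = 5.4 km
4: √((7.1)² + (-2.6)²) = √(50.410 + 6.760) = 7.6 km
5: √((1.8)² + (4.1)²) = √(3.240 + 16.810) = 4.5 km
6: √((4.2)² + (-2.9)²) = √(17.640 + 8.410) = 5.1 km
7: √((-1.4)² + (-1.0)²) = √(1.960 + 1.000) = 1.7 km
8: √((3.7)² + (0.7)²) = √(13.690 + 0.490) = 3.8 km
9: √((0.3)² + (2.1)²) = √(0.090 + 4.410) = 2.1 km
10: √((7.5)² + (5.6)²) = √(56.250 + 31.360) = 9.4 km
11: √((1.8)² + (6.7)²) = √(3.240 + 44.890) = 6.9 km
12: √((1.3)² + (5.9)²) = √(1.690 + 34.810) = 6.0 km
13: √((-1.2)² + (6.2)²) = √(1.440 + 38.440) = 6.3 km
14: √((0.7)² + (4.2)²) = √(0.490 + 17.640) = 4.3 km
15: √((2.8)² + (5.2)²) = √(7.840 + 27.040) = 5.9 km
Sorted: 7 (1.7 km) < 9 (2.1 km) < 1 (2.5 km) < 8 (3.8 km) < …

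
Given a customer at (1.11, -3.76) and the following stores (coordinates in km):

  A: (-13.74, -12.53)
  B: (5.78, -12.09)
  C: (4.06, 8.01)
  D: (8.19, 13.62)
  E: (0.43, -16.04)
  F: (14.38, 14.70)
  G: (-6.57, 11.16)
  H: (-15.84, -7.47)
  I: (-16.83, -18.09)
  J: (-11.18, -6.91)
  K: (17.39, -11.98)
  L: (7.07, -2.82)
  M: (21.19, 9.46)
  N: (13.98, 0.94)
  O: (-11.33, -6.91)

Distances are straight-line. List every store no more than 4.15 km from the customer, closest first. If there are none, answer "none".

Distances from (1.11, -3.76):
A: 17.25 km
B: 9.55 km
C: 12.13 km
D: 18.77 km
E: 12.30 km
F: 22.73 km
G: 16.78 km
H: 17.35 km
I: 22.96 km
J: 12.69 km
K: 18.24 km
L: 6.03 km
M: 24.04 km
N: 13.70 km
O: 12.83 km
Threshold 4.15 km: none within range.

none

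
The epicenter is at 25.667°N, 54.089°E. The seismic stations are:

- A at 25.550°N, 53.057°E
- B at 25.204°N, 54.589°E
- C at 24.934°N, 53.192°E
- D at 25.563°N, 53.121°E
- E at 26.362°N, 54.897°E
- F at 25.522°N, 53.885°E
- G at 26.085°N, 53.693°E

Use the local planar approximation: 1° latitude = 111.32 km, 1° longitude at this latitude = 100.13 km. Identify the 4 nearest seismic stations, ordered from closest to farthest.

F, G, B, D

Distances from 25.667°N, 54.089°E:
A: 104.152 km
B: 71.854 km
C: 121.347 km
D: 97.615 km
E: 111.943 km
F: 26.034 km
G: 61.135 km
Sorted: F (26.034 km) < G (61.135 km) < B (71.854 km) < D (97.615 km) < A (104.152 km) < E (111.943 km) < …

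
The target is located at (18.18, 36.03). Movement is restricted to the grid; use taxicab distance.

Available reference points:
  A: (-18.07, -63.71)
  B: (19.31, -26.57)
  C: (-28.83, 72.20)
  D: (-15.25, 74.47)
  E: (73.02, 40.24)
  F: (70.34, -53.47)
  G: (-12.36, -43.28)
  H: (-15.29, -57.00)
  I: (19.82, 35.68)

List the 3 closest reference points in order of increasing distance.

Distances from (18.18, 36.03):
A: |-36.25| + |-99.74| = 36.25 + 99.74 = 135.99
B: |1.13| + |-62.60| = 1.13 + 62.60 = 63.73
C: |-47.01| + |36.17| = 47.01 + 36.17 = 83.18
D: |-33.43| + |38.44| = 33.43 + 38.44 = 71.87
E: |54.84| + |4.21| = 54.84 + 4.21 = 59.05
F: |52.16| + |-89.50| = 52.16 + 89.50 = 141.66
G: |-30.54| + |-79.31| = 30.54 + 79.31 = 109.85
H: |-33.47| + |-93.03| = 33.47 + 93.03 = 126.50
I: |1.64| + |-0.35| = 1.64 + 0.35 = 1.99
Sorted: I (1.99) < E (59.05) < B (63.73) < D (71.87) < C (83.18) < …

I, E, B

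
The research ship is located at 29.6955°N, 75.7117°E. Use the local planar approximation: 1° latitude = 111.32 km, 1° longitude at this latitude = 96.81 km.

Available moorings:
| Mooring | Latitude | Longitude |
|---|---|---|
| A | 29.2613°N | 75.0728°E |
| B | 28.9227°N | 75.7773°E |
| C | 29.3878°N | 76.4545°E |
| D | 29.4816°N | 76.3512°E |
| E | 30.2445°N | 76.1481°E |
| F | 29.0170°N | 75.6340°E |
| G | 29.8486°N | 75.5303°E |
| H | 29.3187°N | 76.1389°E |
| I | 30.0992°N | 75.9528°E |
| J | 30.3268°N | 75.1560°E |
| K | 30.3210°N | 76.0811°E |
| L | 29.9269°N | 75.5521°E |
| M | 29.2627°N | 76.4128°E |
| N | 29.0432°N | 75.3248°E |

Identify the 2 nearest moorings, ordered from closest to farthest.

Distances from 29.6955°N, 75.7117°E:
A: 78.4981 km
B: 86.2622 km
C: 79.6517 km
D: 66.3312 km
E: 74.2959 km
F: 75.9043 km
G: 24.4718 km
H: 58.9053 km
I: 50.6398 km
J: 88.5037 km
K: 78.2772 km
L: 30.0380 km
M: 83.2349 km
N: 81.7052 km
Sorted: G (24.4718 km) < L (30.0380 km) < I (50.6398 km) < H (58.9053 km) < …

G, L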